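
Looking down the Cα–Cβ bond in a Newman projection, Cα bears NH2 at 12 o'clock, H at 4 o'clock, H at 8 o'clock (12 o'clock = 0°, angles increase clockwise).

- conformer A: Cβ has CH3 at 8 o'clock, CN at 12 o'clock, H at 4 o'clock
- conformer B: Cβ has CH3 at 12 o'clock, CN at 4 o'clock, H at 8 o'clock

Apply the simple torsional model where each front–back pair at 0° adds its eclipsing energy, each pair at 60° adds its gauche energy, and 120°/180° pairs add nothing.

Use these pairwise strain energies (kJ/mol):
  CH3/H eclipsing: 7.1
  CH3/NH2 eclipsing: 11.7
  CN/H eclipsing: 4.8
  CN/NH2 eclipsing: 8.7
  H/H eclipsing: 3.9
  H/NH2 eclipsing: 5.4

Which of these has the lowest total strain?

A is eclipsed. NH2 at 0° is eclipsed with CN at 0° (8.7); H at 120° is eclipsed with H at 120° (3.9); H at 240° is eclipsed with CH3 at 240° (7.1). Total 19.7 kJ/mol.
B is eclipsed. NH2 at 0° is eclipsed with CH3 at 0° (11.7); H at 120° is eclipsed with CN at 120° (4.8); H at 240° is eclipsed with H at 240° (3.9). Total 20.4 kJ/mol.
A has the lowest total (19.7 kJ/mol).

A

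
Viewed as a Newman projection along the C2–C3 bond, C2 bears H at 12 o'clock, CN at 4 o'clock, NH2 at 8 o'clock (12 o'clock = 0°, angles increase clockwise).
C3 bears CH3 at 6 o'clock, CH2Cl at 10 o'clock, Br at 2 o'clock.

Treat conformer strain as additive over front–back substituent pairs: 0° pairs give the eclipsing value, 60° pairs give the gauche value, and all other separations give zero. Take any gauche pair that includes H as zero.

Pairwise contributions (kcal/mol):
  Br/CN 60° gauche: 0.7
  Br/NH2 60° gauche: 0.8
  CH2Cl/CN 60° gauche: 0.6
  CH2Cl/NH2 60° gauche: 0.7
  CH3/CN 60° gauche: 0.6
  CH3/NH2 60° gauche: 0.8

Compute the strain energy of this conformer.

2.8 kcal/mol

This conformer is staggered. CN at 120° is gauche with CH3 at 180° (0.6); CN at 120° is gauche with Br at 60° (0.7); NH2 at 240° is gauche with CH3 at 180° (0.8); NH2 at 240° is gauche with CH2Cl at 300° (0.7). Total 2.8 kcal/mol.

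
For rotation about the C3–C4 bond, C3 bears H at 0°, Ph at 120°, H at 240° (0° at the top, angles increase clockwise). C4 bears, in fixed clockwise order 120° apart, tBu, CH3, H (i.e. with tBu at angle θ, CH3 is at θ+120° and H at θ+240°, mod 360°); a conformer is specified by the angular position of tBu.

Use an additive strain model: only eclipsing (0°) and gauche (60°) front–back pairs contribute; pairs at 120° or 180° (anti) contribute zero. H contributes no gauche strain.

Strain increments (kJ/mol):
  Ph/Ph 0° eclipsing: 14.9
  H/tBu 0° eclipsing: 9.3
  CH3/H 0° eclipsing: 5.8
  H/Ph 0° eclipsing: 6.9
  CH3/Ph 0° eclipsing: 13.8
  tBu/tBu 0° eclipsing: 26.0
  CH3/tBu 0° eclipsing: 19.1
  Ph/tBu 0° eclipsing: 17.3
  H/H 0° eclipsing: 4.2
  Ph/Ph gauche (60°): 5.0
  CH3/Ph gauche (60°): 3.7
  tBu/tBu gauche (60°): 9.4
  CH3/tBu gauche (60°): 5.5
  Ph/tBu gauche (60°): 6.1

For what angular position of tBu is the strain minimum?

300°

tBu at 0° (eclipsed): H–tBu eclipsed, Ph–CH3 eclipsed, H–H eclipsed; 9.3 + 13.8 + 4.2 = 27.3 kJ/mol.
tBu at 60° (staggered): Ph–tBu gauche, Ph–CH3 gauche; 6.1 + 3.7 = 9.8 kJ/mol.
tBu at 120° (eclipsed): H–H eclipsed, Ph–tBu eclipsed, H–CH3 eclipsed; 4.2 + 17.3 + 5.8 = 27.3 kJ/mol.
tBu at 180° (staggered): Ph–tBu gauche; 6.1 = 6.1 kJ/mol.
tBu at 240° (eclipsed): H–CH3 eclipsed, Ph–H eclipsed, H–tBu eclipsed; 5.8 + 6.9 + 9.3 = 22.0 kJ/mol.
tBu at 300° (staggered): Ph–CH3 gauche; 3.7 = 3.7 kJ/mol.
The minimum (3.7 kJ/mol) occurs with tBu at 300°.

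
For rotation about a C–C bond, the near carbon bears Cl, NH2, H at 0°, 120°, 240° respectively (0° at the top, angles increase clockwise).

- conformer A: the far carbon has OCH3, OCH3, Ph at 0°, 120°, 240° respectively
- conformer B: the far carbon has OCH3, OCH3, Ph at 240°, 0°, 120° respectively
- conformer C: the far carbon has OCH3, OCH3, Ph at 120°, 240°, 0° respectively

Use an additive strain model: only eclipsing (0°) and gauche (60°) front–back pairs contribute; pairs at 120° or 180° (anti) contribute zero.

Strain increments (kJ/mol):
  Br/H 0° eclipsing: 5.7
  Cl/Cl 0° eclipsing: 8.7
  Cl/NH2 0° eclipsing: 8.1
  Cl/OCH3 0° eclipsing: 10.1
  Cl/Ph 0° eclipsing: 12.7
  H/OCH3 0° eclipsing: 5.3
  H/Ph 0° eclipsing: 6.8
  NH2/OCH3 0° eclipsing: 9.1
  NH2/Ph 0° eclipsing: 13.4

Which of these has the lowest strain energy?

A

A (eclipsed): Cl–OCH3 eclipsed, NH2–OCH3 eclipsed, H–Ph eclipsed; 10.1 + 9.1 + 6.8 = 26.0 kJ/mol.
B (eclipsed): Cl–OCH3 eclipsed, NH2–Ph eclipsed, H–OCH3 eclipsed; 10.1 + 13.4 + 5.3 = 28.8 kJ/mol.
C (eclipsed): Cl–Ph eclipsed, NH2–OCH3 eclipsed, H–OCH3 eclipsed; 12.7 + 9.1 + 5.3 = 27.1 kJ/mol.
A has the lowest total (26.0 kJ/mol).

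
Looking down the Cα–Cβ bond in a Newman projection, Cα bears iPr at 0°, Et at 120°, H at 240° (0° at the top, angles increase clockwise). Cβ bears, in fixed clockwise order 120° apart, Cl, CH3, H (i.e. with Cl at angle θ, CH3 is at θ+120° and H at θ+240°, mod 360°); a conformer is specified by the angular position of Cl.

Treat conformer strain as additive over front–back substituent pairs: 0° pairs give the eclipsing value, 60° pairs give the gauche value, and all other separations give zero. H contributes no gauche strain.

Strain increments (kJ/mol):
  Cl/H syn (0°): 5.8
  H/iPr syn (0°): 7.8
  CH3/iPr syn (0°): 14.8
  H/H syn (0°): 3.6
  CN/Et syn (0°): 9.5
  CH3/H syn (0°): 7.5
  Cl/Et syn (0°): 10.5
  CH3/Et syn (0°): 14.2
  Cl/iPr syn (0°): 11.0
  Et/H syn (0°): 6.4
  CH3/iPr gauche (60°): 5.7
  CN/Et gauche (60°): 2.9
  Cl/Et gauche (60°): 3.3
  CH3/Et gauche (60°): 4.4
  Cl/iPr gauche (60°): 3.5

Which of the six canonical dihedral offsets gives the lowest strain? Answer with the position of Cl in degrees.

180°

Cl at 0° is eclipsed. iPr at 0° is eclipsed with Cl at 0° (11.0); Et at 120° is eclipsed with CH3 at 120° (14.2); H at 240° is eclipsed with H at 240° (3.6). Total 28.8 kJ/mol.
Cl at 60° is staggered. iPr at 0° is gauche with Cl at 60° (3.5); Et at 120° is gauche with Cl at 60° (3.3); Et at 120° is gauche with CH3 at 180° (4.4). Total 11.2 kJ/mol.
Cl at 120° is eclipsed. iPr at 0° is eclipsed with H at 0° (7.8); Et at 120° is eclipsed with Cl at 120° (10.5); H at 240° is eclipsed with CH3 at 240° (7.5). Total 25.8 kJ/mol.
Cl at 180° is staggered. iPr at 0° is gauche with CH3 at 300° (5.7); Et at 120° is gauche with Cl at 180° (3.3). Total 9.0 kJ/mol.
Cl at 240° is eclipsed. iPr at 0° is eclipsed with CH3 at 0° (14.8); Et at 120° is eclipsed with H at 120° (6.4); H at 240° is eclipsed with Cl at 240° (5.8). Total 27.0 kJ/mol.
Cl at 300° is staggered. iPr at 0° is gauche with Cl at 300° (3.5); iPr at 0° is gauche with CH3 at 60° (5.7); Et at 120° is gauche with CH3 at 60° (4.4). Total 13.6 kJ/mol.
The minimum (9.0 kJ/mol) occurs with Cl at 180°.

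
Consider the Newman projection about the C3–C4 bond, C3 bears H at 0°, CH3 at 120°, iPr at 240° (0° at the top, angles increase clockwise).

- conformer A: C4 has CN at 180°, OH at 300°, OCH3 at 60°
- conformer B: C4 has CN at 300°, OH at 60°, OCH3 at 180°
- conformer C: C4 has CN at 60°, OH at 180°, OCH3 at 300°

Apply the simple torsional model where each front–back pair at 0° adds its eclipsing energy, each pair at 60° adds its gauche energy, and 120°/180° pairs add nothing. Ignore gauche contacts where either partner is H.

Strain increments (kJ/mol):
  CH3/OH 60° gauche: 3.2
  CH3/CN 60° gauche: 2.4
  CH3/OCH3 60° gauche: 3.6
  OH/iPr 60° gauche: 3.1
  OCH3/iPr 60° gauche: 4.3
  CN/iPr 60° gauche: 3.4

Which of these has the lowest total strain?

A (staggered): CH3(120°)/CN(180°) gauche 2.4; CH3(120°)/OCH3(60°) gauche 3.6; iPr(240°)/CN(180°) gauche 3.4; iPr(240°)/OH(300°) gauche 3.1 → 12.5 kJ/mol.
B (staggered): CH3(120°)/OH(60°) gauche 3.2; CH3(120°)/OCH3(180°) gauche 3.6; iPr(240°)/CN(300°) gauche 3.4; iPr(240°)/OCH3(180°) gauche 4.3 → 14.5 kJ/mol.
C (staggered): CH3(120°)/CN(60°) gauche 2.4; CH3(120°)/OH(180°) gauche 3.2; iPr(240°)/OH(180°) gauche 3.1; iPr(240°)/OCH3(300°) gauche 4.3 → 13.0 kJ/mol.
A has the lowest total (12.5 kJ/mol).

A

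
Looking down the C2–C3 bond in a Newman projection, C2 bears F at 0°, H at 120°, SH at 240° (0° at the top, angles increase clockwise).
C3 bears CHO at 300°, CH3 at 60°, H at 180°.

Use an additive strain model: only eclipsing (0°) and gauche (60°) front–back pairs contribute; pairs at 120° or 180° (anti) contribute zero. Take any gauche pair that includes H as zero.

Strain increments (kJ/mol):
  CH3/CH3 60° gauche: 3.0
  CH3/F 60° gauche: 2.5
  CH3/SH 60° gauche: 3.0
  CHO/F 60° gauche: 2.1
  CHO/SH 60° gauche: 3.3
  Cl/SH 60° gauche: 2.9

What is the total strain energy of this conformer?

This conformer (staggered): F(0°)/CHO(300°) gauche 2.1; F(0°)/CH3(60°) gauche 2.5; SH(240°)/CHO(300°) gauche 3.3 → 7.9 kJ/mol.

7.9 kJ/mol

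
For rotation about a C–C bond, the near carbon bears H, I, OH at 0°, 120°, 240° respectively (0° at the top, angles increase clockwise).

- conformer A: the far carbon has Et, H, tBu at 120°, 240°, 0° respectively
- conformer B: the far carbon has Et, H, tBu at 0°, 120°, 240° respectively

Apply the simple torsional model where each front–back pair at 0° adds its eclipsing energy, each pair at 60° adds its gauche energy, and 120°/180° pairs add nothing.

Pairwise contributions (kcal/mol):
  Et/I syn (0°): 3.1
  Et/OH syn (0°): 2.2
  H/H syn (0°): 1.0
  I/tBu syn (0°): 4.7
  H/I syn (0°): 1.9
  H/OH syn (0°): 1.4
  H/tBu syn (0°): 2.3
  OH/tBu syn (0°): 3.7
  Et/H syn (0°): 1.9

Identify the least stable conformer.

A (eclipsed): H–tBu eclipsed, I–Et eclipsed, OH–H eclipsed; 2.3 + 3.1 + 1.4 = 6.8 kcal/mol.
B (eclipsed): H–Et eclipsed, I–H eclipsed, OH–tBu eclipsed; 1.9 + 1.9 + 3.7 = 7.5 kcal/mol.
B has the highest total (7.5 kcal/mol).

B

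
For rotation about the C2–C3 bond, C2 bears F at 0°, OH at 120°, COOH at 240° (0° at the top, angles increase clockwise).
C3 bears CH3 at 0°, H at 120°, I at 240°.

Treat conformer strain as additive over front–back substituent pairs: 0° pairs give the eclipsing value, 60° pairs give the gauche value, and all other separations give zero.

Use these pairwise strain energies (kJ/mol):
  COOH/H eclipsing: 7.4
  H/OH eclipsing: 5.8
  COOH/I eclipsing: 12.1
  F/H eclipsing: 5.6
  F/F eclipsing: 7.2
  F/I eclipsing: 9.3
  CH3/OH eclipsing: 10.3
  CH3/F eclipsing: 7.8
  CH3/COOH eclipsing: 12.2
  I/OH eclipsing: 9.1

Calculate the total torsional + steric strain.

This conformer (eclipsed): F–CH3 eclipsed, OH–H eclipsed, COOH–I eclipsed; 7.8 + 5.8 + 12.1 = 25.7 kJ/mol.

25.7 kJ/mol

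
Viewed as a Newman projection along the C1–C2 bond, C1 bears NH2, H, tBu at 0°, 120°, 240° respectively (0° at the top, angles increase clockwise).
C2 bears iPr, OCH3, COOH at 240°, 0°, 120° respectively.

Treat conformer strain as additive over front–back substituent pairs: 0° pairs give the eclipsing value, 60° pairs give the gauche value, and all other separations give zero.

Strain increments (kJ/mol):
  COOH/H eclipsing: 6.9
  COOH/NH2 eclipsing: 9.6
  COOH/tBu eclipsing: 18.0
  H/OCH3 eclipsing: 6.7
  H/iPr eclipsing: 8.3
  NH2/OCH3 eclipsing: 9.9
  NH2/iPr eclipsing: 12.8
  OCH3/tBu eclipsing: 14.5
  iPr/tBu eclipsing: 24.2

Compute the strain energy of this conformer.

41.0 kJ/mol

This conformer (eclipsed): NH2–OCH3 eclipsed, H–COOH eclipsed, tBu–iPr eclipsed; 9.9 + 6.9 + 24.2 = 41.0 kJ/mol.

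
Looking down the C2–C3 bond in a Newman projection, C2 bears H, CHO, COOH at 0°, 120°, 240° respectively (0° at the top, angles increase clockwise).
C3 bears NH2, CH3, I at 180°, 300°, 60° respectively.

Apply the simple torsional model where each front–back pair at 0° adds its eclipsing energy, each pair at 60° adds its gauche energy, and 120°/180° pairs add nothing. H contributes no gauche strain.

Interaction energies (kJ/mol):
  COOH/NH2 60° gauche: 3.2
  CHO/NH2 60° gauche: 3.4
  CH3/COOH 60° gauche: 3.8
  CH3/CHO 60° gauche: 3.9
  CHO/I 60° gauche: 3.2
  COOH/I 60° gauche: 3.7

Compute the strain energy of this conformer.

13.6 kJ/mol

This conformer (staggered): CHO(120°)/NH2(180°) gauche 3.4; CHO(120°)/I(60°) gauche 3.2; COOH(240°)/NH2(180°) gauche 3.2; COOH(240°)/CH3(300°) gauche 3.8 → 13.6 kJ/mol.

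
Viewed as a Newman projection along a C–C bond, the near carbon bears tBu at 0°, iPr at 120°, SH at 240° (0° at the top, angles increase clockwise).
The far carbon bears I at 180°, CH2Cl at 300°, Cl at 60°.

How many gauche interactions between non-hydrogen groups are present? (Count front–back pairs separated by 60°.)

6

Non-H gauche pairs: tBu(0°)/CH2Cl(300°); tBu(0°)/Cl(60°); iPr(120°)/I(180°); iPr(120°)/Cl(60°); SH(240°)/I(180°); SH(240°)/CH2Cl(300°) — 6 interactions.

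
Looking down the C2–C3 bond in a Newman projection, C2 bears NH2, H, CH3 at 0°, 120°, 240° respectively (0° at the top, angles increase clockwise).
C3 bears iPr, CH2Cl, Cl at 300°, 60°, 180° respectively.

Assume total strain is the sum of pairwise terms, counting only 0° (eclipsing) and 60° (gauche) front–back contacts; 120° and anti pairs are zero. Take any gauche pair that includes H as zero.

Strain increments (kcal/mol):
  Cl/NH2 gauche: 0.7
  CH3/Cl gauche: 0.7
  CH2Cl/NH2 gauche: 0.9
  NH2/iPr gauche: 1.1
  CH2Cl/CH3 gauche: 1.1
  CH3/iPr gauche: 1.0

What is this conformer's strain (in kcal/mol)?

3.7 kcal/mol

This conformer (staggered): NH2(0°)/iPr(300°) gauche 1.1; NH2(0°)/CH2Cl(60°) gauche 0.9; CH3(240°)/iPr(300°) gauche 1.0; CH3(240°)/Cl(180°) gauche 0.7 → 3.7 kcal/mol.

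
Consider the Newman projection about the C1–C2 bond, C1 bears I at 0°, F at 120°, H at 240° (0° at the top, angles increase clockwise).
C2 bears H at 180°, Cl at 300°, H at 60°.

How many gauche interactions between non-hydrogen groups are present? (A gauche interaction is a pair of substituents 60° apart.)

1

Non-H gauche pairs: I(0°)/Cl(300°) — 1 interaction.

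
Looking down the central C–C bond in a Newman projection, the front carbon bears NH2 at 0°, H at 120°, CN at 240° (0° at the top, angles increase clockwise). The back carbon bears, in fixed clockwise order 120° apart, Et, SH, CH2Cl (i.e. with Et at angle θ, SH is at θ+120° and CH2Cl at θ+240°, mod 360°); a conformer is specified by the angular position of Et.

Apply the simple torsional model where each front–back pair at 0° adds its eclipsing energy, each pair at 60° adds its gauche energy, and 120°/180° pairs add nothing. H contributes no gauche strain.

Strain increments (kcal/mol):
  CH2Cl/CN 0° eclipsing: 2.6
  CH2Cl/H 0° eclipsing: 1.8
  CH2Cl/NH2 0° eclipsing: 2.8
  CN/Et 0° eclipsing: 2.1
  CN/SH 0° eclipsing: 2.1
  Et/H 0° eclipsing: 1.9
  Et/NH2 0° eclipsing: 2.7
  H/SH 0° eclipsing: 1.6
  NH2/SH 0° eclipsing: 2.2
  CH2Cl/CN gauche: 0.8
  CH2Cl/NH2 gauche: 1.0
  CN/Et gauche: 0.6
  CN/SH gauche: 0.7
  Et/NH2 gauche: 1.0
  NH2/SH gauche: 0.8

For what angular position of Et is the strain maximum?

0°

Et at 0° is eclipsed. NH2 at 0° is eclipsed with Et at 0° (2.7); H at 120° is eclipsed with SH at 120° (1.6); CN at 240° is eclipsed with CH2Cl at 240° (2.6). Total 6.9 kcal/mol.
Et at 60° is staggered. NH2 at 0° is gauche with Et at 60° (1.0); NH2 at 0° is gauche with CH2Cl at 300° (1.0); CN at 240° is gauche with SH at 180° (0.7); CN at 240° is gauche with CH2Cl at 300° (0.8). Total 3.5 kcal/mol.
Et at 120° is eclipsed. NH2 at 0° is eclipsed with CH2Cl at 0° (2.8); H at 120° is eclipsed with Et at 120° (1.9); CN at 240° is eclipsed with SH at 240° (2.1). Total 6.8 kcal/mol.
Et at 180° is staggered. NH2 at 0° is gauche with SH at 300° (0.8); NH2 at 0° is gauche with CH2Cl at 60° (1.0); CN at 240° is gauche with Et at 180° (0.6); CN at 240° is gauche with SH at 300° (0.7). Total 3.1 kcal/mol.
Et at 240° is eclipsed. NH2 at 0° is eclipsed with SH at 0° (2.2); H at 120° is eclipsed with CH2Cl at 120° (1.8); CN at 240° is eclipsed with Et at 240° (2.1). Total 6.1 kcal/mol.
Et at 300° is staggered. NH2 at 0° is gauche with Et at 300° (1.0); NH2 at 0° is gauche with SH at 60° (0.8); CN at 240° is gauche with Et at 300° (0.6); CN at 240° is gauche with CH2Cl at 180° (0.8). Total 3.2 kcal/mol.
The maximum (6.9 kcal/mol) occurs with Et at 0°.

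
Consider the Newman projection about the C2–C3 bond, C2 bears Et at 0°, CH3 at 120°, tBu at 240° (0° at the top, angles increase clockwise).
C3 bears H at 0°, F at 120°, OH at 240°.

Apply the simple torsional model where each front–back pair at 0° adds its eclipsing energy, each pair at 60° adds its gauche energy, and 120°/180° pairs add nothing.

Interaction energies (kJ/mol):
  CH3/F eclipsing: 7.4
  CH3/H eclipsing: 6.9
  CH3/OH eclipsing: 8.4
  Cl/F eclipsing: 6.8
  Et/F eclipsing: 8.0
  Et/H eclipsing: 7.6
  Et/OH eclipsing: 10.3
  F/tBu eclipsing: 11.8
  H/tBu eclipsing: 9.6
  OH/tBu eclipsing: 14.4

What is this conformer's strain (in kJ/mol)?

This conformer is eclipsed. Et at 0° is eclipsed with H at 0° (7.6); CH3 at 120° is eclipsed with F at 120° (7.4); tBu at 240° is eclipsed with OH at 240° (14.4). Total 29.4 kJ/mol.

29.4 kJ/mol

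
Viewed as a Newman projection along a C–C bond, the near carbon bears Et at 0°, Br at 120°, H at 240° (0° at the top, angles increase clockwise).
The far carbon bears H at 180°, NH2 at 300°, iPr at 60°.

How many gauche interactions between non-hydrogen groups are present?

Non-H gauche pairs: Et(0°)/NH2(300°); Et(0°)/iPr(60°); Br(120°)/iPr(60°) — 3 interactions.

3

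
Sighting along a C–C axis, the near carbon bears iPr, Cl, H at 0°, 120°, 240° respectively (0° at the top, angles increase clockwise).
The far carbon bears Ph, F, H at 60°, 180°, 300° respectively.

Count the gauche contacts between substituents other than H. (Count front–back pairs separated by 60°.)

3

Non-H gauche pairs: iPr(0°)/Ph(60°); Cl(120°)/Ph(60°); Cl(120°)/F(180°) — 3 interactions.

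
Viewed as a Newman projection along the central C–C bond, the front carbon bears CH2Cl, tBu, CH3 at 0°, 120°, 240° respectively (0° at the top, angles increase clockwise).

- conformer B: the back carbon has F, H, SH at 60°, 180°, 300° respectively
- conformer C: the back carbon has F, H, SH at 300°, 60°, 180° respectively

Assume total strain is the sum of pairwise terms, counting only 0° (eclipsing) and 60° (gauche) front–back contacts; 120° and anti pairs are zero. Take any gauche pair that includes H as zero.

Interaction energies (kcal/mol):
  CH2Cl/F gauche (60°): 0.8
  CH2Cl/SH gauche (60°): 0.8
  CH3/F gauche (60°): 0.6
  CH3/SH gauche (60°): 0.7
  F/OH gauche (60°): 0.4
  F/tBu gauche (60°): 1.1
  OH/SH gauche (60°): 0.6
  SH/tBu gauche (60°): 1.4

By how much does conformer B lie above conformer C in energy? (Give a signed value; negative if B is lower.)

-0.1 kcal/mol

B is staggered. CH2Cl at 0° is gauche with F at 60° (0.8); CH2Cl at 0° is gauche with SH at 300° (0.8); tBu at 120° is gauche with F at 60° (1.1); CH3 at 240° is gauche with SH at 300° (0.7). Total 3.4 kcal/mol.
C is staggered. CH2Cl at 0° is gauche with F at 300° (0.8); tBu at 120° is gauche with SH at 180° (1.4); CH3 at 240° is gauche with F at 300° (0.6); CH3 at 240° is gauche with SH at 180° (0.7). Total 3.5 kcal/mol.
E(B) − E(C) = 3.4 − 3.5 = -0.1 kcal/mol.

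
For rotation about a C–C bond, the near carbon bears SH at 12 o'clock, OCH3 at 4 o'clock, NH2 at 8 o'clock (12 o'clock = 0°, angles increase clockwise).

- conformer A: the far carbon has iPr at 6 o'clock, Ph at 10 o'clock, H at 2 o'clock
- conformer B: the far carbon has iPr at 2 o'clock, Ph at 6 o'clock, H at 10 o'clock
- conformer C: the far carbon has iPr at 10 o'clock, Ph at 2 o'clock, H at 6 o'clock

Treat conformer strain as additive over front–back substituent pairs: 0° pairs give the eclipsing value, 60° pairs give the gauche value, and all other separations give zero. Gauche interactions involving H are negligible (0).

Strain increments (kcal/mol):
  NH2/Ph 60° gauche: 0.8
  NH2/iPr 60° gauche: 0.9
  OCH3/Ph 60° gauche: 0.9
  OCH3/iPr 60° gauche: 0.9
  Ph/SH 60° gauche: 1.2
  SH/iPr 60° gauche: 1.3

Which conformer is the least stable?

A (staggered): SH(0°)/Ph(300°) gauche 1.2; OCH3(120°)/iPr(180°) gauche 0.9; NH2(240°)/iPr(180°) gauche 0.9; NH2(240°)/Ph(300°) gauche 0.8 → 3.8 kcal/mol.
B (staggered): SH(0°)/iPr(60°) gauche 1.3; OCH3(120°)/iPr(60°) gauche 0.9; OCH3(120°)/Ph(180°) gauche 0.9; NH2(240°)/Ph(180°) gauche 0.8 → 3.9 kcal/mol.
C (staggered): SH(0°)/iPr(300°) gauche 1.3; SH(0°)/Ph(60°) gauche 1.2; OCH3(120°)/Ph(60°) gauche 0.9; NH2(240°)/iPr(300°) gauche 0.9 → 4.3 kcal/mol.
C has the highest total (4.3 kcal/mol).

C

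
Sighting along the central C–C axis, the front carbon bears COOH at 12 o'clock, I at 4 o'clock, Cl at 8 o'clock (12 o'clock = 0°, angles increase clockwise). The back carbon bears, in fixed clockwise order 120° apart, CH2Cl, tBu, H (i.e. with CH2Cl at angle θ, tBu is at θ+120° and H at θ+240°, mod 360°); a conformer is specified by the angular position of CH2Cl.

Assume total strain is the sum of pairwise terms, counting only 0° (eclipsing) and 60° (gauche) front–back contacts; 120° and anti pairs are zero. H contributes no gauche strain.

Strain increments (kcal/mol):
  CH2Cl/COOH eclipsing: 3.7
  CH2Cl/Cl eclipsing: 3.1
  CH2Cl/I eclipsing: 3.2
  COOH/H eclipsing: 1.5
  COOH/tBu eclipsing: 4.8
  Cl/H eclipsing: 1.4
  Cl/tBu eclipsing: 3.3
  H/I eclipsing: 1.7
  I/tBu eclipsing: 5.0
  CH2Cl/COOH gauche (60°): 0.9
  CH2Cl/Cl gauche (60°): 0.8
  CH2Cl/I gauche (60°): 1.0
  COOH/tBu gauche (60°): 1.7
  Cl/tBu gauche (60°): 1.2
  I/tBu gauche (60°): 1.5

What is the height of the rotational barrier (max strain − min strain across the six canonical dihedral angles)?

5.5 kcal/mol

CH2Cl at 0° (eclipsed): COOH–CH2Cl eclipsed, I–tBu eclipsed, Cl–H eclipsed; 3.7 + 5.0 + 1.4 = 10.1 kcal/mol.
CH2Cl at 60° (staggered): COOH–CH2Cl gauche, I–CH2Cl gauche, I–tBu gauche, Cl–tBu gauche; 0.9 + 1.0 + 1.5 + 1.2 = 4.6 kcal/mol.
CH2Cl at 120° (eclipsed): COOH–H eclipsed, I–CH2Cl eclipsed, Cl–tBu eclipsed; 1.5 + 3.2 + 3.3 = 8.0 kcal/mol.
CH2Cl at 180° (staggered): COOH–tBu gauche, I–CH2Cl gauche, Cl–CH2Cl gauche, Cl–tBu gauche; 1.7 + 1.0 + 0.8 + 1.2 = 4.7 kcal/mol.
CH2Cl at 240° (eclipsed): COOH–tBu eclipsed, I–H eclipsed, Cl–CH2Cl eclipsed; 4.8 + 1.7 + 3.1 = 9.6 kcal/mol.
CH2Cl at 300° (staggered): COOH–CH2Cl gauche, COOH–tBu gauche, I–tBu gauche, Cl–CH2Cl gauche; 0.9 + 1.7 + 1.5 + 0.8 = 4.9 kcal/mol.
Max at 0° (10.1 kcal/mol), min at 60° (4.6 kcal/mol); barrier = 5.5 kcal/mol.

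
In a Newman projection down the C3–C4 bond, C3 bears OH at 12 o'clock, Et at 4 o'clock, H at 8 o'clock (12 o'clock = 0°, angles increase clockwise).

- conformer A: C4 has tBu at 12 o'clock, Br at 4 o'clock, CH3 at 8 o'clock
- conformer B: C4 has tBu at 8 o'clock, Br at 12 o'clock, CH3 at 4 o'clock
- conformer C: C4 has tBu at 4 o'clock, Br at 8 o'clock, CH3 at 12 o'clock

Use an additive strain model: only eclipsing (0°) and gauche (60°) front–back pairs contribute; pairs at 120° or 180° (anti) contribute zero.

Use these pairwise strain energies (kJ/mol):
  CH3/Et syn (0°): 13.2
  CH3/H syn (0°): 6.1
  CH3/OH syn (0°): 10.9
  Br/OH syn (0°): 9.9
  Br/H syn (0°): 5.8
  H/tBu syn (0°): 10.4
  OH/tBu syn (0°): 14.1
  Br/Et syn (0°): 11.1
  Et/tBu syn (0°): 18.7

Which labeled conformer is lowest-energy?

A

A (eclipsed): OH(0°)/tBu(0°) eclipsed 14.1; Et(120°)/Br(120°) eclipsed 11.1; H(240°)/CH3(240°) eclipsed 6.1 → 31.3 kJ/mol.
B (eclipsed): OH(0°)/Br(0°) eclipsed 9.9; Et(120°)/CH3(120°) eclipsed 13.2; H(240°)/tBu(240°) eclipsed 10.4 → 33.5 kJ/mol.
C (eclipsed): OH(0°)/CH3(0°) eclipsed 10.9; Et(120°)/tBu(120°) eclipsed 18.7; H(240°)/Br(240°) eclipsed 5.8 → 35.4 kJ/mol.
A has the lowest total (31.3 kJ/mol).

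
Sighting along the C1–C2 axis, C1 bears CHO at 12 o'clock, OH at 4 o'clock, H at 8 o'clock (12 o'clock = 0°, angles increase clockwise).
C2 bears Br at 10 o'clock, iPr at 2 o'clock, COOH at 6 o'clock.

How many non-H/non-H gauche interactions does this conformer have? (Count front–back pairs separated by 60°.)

4

Non-H gauche pairs: CHO(0°)/Br(300°); CHO(0°)/iPr(60°); OH(120°)/iPr(60°); OH(120°)/COOH(180°) — 4 interactions.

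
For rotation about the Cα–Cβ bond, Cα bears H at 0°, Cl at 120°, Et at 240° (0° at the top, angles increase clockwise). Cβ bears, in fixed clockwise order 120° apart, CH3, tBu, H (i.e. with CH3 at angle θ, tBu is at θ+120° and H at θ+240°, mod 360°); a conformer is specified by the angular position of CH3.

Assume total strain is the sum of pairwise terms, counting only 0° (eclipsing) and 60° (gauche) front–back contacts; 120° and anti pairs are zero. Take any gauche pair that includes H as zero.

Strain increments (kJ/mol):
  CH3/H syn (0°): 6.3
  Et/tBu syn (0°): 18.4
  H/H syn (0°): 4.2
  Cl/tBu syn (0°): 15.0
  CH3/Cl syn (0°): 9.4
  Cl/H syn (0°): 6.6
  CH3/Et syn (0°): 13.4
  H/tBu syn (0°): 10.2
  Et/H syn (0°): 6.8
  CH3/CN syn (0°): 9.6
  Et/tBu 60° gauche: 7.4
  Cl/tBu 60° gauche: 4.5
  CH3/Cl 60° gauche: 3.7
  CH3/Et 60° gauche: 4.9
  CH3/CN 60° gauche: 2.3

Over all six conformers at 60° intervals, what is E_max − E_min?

CH3 at 0° (eclipsed): H(0°)/CH3(0°) eclipsed 6.3; Cl(120°)/tBu(120°) eclipsed 15.0; Et(240°)/H(240°) eclipsed 6.8 → 28.1 kJ/mol.
CH3 at 60° (staggered): Cl(120°)/CH3(60°) gauche 3.7; Cl(120°)/tBu(180°) gauche 4.5; Et(240°)/tBu(180°) gauche 7.4 → 15.6 kJ/mol.
CH3 at 120° (eclipsed): H(0°)/H(0°) eclipsed 4.2; Cl(120°)/CH3(120°) eclipsed 9.4; Et(240°)/tBu(240°) eclipsed 18.4 → 32.0 kJ/mol.
CH3 at 180° (staggered): Cl(120°)/CH3(180°) gauche 3.7; Et(240°)/CH3(180°) gauche 4.9; Et(240°)/tBu(300°) gauche 7.4 → 16.0 kJ/mol.
CH3 at 240° (eclipsed): H(0°)/tBu(0°) eclipsed 10.2; Cl(120°)/H(120°) eclipsed 6.6; Et(240°)/CH3(240°) eclipsed 13.4 → 30.2 kJ/mol.
CH3 at 300° (staggered): Cl(120°)/tBu(60°) gauche 4.5; Et(240°)/CH3(300°) gauche 4.9 → 9.4 kJ/mol.
Max at 120° (32.0 kJ/mol), min at 300° (9.4 kJ/mol); barrier = 22.6 kJ/mol.

22.6 kJ/mol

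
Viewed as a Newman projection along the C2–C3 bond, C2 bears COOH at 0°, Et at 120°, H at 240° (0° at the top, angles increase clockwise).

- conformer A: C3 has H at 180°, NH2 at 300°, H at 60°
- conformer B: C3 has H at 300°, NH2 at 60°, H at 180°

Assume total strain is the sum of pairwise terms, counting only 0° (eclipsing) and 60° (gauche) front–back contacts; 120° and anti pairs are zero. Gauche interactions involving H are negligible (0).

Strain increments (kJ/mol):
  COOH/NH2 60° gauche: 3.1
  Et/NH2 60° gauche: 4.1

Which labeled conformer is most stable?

A

A (staggered): COOH(0°)/NH2(300°) gauche 3.1 → 3.1 kJ/mol.
B (staggered): COOH(0°)/NH2(60°) gauche 3.1; Et(120°)/NH2(60°) gauche 4.1 → 7.2 kJ/mol.
A has the lowest total (3.1 kJ/mol).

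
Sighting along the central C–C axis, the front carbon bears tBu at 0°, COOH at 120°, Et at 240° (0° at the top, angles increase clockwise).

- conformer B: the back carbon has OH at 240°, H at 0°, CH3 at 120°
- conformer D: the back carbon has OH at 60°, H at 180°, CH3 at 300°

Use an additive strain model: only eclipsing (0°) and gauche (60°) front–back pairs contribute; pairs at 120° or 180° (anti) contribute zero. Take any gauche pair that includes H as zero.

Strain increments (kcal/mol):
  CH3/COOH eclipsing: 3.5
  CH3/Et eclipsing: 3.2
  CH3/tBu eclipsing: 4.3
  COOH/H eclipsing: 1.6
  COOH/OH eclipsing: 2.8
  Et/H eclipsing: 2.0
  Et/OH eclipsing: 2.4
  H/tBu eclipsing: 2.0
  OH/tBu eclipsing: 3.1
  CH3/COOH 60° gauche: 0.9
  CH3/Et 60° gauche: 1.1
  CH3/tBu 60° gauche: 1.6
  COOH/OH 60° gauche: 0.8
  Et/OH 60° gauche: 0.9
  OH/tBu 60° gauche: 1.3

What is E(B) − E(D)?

+3.1 kcal/mol

B (eclipsed): tBu(0°)/H(0°) eclipsed 2.0; COOH(120°)/CH3(120°) eclipsed 3.5; Et(240°)/OH(240°) eclipsed 2.4 → 7.9 kcal/mol.
D (staggered): tBu(0°)/OH(60°) gauche 1.3; tBu(0°)/CH3(300°) gauche 1.6; COOH(120°)/OH(60°) gauche 0.8; Et(240°)/CH3(300°) gauche 1.1 → 4.8 kcal/mol.
E(B) − E(D) = 7.9 − 4.8 = +3.1 kcal/mol.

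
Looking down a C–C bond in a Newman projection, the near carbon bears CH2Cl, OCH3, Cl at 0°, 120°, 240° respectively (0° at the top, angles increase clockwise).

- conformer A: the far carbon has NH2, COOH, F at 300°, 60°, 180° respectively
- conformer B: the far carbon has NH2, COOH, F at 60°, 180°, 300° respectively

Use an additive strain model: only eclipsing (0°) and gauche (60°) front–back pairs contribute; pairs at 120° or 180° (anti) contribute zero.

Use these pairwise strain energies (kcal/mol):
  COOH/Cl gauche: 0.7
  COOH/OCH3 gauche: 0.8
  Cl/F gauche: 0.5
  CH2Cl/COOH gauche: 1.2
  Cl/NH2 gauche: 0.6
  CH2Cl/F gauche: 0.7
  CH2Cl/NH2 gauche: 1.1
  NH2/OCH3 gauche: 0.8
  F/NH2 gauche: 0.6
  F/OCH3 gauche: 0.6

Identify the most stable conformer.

B

A (staggered): CH2Cl(0°)/NH2(300°) gauche 1.1; CH2Cl(0°)/COOH(60°) gauche 1.2; OCH3(120°)/COOH(60°) gauche 0.8; OCH3(120°)/F(180°) gauche 0.6; Cl(240°)/NH2(300°) gauche 0.6; Cl(240°)/F(180°) gauche 0.5 → 4.8 kcal/mol.
B (staggered): CH2Cl(0°)/NH2(60°) gauche 1.1; CH2Cl(0°)/F(300°) gauche 0.7; OCH3(120°)/NH2(60°) gauche 0.8; OCH3(120°)/COOH(180°) gauche 0.8; Cl(240°)/COOH(180°) gauche 0.7; Cl(240°)/F(300°) gauche 0.5 → 4.6 kcal/mol.
B has the lowest total (4.6 kcal/mol).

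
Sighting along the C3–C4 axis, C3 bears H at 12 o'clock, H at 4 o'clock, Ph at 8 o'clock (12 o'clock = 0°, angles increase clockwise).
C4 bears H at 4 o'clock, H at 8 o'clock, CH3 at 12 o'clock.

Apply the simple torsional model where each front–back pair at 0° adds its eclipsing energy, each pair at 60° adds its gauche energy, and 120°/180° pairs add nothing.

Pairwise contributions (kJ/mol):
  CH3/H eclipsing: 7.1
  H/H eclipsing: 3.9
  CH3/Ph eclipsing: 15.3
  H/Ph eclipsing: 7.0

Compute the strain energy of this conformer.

This conformer (eclipsed): H–CH3 eclipsed, H–H eclipsed, Ph–H eclipsed; 7.1 + 3.9 + 7.0 = 18.0 kJ/mol.

18.0 kJ/mol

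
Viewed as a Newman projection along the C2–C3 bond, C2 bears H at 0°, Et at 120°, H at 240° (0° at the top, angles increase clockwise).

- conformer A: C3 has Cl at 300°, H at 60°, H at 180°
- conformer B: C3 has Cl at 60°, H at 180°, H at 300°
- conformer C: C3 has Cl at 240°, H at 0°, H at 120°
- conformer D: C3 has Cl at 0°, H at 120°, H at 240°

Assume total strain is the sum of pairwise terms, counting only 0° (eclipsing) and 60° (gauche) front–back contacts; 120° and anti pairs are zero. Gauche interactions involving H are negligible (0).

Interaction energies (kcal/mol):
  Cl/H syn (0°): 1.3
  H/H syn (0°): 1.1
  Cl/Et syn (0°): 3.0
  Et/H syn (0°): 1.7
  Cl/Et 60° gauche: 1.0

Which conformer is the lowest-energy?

A (staggered): no non-H gauche contacts → 0.0 kcal/mol.
B (staggered): Et–Cl gauche; 1.0 = 1.0 kcal/mol.
C (eclipsed): H–H eclipsed, Et–H eclipsed, H–Cl eclipsed; 1.1 + 1.7 + 1.3 = 4.1 kcal/mol.
D (eclipsed): H–Cl eclipsed, Et–H eclipsed, H–H eclipsed; 1.3 + 1.7 + 1.1 = 4.1 kcal/mol.
A has the lowest total (0.0 kcal/mol).

A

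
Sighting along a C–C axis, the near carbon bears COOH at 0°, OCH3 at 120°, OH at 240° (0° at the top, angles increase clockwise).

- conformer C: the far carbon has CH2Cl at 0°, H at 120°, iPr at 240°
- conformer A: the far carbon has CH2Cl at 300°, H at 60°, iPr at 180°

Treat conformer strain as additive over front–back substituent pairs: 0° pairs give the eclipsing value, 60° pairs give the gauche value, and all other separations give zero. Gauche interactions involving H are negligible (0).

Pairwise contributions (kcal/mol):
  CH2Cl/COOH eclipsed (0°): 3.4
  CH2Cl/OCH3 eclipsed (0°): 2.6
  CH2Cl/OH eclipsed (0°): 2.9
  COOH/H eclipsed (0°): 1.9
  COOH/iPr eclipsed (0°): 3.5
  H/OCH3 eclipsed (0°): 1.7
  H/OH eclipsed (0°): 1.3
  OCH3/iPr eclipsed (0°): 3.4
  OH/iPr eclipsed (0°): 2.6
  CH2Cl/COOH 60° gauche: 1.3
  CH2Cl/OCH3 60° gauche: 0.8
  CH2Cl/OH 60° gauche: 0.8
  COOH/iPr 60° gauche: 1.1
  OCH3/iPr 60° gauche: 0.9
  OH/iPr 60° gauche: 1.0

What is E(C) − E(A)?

+3.7 kcal/mol

C is eclipsed. COOH at 0° is eclipsed with CH2Cl at 0° (3.4); OCH3 at 120° is eclipsed with H at 120° (1.7); OH at 240° is eclipsed with iPr at 240° (2.6). Total 7.7 kcal/mol.
A is staggered. COOH at 0° is gauche with CH2Cl at 300° (1.3); OCH3 at 120° is gauche with iPr at 180° (0.9); OH at 240° is gauche with CH2Cl at 300° (0.8); OH at 240° is gauche with iPr at 180° (1.0). Total 4.0 kcal/mol.
E(C) − E(A) = 7.7 − 4.0 = +3.7 kcal/mol.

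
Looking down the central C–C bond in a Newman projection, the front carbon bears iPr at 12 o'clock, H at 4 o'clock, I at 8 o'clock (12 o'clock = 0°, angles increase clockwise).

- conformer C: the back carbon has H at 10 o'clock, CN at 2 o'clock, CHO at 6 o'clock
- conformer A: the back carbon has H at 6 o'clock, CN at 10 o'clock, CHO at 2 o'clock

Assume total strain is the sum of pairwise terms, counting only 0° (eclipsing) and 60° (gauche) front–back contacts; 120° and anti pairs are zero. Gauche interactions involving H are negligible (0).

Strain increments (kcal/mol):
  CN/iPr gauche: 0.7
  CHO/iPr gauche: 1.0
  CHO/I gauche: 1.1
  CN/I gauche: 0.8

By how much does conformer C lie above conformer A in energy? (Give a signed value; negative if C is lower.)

-0.7 kcal/mol

C is staggered. iPr at 0° is gauche with CN at 60° (0.7); I at 240° is gauche with CHO at 180° (1.1). Total 1.8 kcal/mol.
A is staggered. iPr at 0° is gauche with CN at 300° (0.7); iPr at 0° is gauche with CHO at 60° (1.0); I at 240° is gauche with CN at 300° (0.8). Total 2.5 kcal/mol.
E(C) − E(A) = 1.8 − 2.5 = -0.7 kcal/mol.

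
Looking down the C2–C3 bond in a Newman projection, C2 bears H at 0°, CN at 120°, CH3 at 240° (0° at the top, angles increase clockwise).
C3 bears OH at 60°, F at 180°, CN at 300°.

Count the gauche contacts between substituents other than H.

Non-H gauche pairs: CN(120°)/OH(60°); CN(120°)/F(180°); CH3(240°)/F(180°); CH3(240°)/CN(300°) — 4 interactions.

4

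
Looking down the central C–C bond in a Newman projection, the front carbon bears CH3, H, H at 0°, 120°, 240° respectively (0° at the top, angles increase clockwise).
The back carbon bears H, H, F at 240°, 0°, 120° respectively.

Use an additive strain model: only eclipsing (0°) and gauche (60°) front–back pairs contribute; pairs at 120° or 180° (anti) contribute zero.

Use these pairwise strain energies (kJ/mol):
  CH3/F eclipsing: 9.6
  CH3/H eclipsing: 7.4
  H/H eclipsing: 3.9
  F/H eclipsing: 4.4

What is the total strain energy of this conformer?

15.7 kJ/mol

This conformer (eclipsed): CH3(0°)/H(0°) eclipsed 7.4; H(120°)/F(120°) eclipsed 4.4; H(240°)/H(240°) eclipsed 3.9 → 15.7 kJ/mol.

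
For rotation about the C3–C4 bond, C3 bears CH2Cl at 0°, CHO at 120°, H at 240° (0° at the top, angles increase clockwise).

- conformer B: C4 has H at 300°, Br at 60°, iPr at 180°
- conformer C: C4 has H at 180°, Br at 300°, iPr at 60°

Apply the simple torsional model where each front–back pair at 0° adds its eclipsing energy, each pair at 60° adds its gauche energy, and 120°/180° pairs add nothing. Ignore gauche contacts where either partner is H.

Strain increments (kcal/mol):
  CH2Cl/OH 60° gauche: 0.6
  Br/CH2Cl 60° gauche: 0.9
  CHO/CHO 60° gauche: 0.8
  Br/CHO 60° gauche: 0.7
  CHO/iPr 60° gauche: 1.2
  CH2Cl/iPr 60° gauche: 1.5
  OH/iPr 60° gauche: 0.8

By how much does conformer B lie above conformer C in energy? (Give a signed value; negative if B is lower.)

B is staggered. CH2Cl at 0° is gauche with Br at 60° (0.9); CHO at 120° is gauche with Br at 60° (0.7); CHO at 120° is gauche with iPr at 180° (1.2). Total 2.8 kcal/mol.
C is staggered. CH2Cl at 0° is gauche with Br at 300° (0.9); CH2Cl at 0° is gauche with iPr at 60° (1.5); CHO at 120° is gauche with iPr at 60° (1.2). Total 3.6 kcal/mol.
E(B) − E(C) = 2.8 − 3.6 = -0.8 kcal/mol.

-0.8 kcal/mol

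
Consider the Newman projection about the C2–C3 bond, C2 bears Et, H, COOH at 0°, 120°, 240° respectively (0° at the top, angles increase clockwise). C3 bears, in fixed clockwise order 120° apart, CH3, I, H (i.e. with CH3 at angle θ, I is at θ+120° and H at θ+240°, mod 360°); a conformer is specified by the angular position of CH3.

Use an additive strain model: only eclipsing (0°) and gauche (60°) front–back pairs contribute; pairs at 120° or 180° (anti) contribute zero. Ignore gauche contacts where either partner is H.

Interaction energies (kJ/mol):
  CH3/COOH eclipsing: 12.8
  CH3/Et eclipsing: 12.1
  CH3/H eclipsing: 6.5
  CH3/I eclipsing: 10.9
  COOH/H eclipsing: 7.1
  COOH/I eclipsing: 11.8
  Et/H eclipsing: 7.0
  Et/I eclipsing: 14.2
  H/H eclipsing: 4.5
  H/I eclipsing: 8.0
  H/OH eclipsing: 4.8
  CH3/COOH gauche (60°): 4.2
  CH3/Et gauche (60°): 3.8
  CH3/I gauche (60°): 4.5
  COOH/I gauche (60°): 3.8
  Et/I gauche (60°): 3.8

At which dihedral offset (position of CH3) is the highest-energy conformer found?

CH3 at 0° (eclipsed): Et(0°)/CH3(0°) eclipsed 12.1; H(120°)/I(120°) eclipsed 8.0; COOH(240°)/H(240°) eclipsed 7.1 → 27.2 kJ/mol.
CH3 at 60° (staggered): Et(0°)/CH3(60°) gauche 3.8; COOH(240°)/I(180°) gauche 3.8 → 7.6 kJ/mol.
CH3 at 120° (eclipsed): Et(0°)/H(0°) eclipsed 7.0; H(120°)/CH3(120°) eclipsed 6.5; COOH(240°)/I(240°) eclipsed 11.8 → 25.3 kJ/mol.
CH3 at 180° (staggered): Et(0°)/I(300°) gauche 3.8; COOH(240°)/CH3(180°) gauche 4.2; COOH(240°)/I(300°) gauche 3.8 → 11.8 kJ/mol.
CH3 at 240° (eclipsed): Et(0°)/I(0°) eclipsed 14.2; H(120°)/H(120°) eclipsed 4.5; COOH(240°)/CH3(240°) eclipsed 12.8 → 31.5 kJ/mol.
CH3 at 300° (staggered): Et(0°)/CH3(300°) gauche 3.8; Et(0°)/I(60°) gauche 3.8; COOH(240°)/CH3(300°) gauche 4.2 → 11.8 kJ/mol.
The maximum (31.5 kJ/mol) occurs with CH3 at 240°.

240°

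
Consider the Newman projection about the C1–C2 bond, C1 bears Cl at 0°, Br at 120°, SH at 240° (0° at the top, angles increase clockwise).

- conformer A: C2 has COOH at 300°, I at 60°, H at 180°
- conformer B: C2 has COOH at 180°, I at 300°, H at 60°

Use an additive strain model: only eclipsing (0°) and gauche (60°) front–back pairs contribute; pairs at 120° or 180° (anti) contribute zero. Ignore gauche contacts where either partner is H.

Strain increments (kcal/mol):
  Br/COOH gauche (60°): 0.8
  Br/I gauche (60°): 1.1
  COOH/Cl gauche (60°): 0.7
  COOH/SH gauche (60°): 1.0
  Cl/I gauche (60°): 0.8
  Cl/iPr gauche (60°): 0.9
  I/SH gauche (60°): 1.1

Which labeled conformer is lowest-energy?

A (staggered): Cl(0°)/COOH(300°) gauche 0.7; Cl(0°)/I(60°) gauche 0.8; Br(120°)/I(60°) gauche 1.1; SH(240°)/COOH(300°) gauche 1.0 → 3.6 kcal/mol.
B (staggered): Cl(0°)/I(300°) gauche 0.8; Br(120°)/COOH(180°) gauche 0.8; SH(240°)/COOH(180°) gauche 1.0; SH(240°)/I(300°) gauche 1.1 → 3.7 kcal/mol.
A has the lowest total (3.6 kcal/mol).

A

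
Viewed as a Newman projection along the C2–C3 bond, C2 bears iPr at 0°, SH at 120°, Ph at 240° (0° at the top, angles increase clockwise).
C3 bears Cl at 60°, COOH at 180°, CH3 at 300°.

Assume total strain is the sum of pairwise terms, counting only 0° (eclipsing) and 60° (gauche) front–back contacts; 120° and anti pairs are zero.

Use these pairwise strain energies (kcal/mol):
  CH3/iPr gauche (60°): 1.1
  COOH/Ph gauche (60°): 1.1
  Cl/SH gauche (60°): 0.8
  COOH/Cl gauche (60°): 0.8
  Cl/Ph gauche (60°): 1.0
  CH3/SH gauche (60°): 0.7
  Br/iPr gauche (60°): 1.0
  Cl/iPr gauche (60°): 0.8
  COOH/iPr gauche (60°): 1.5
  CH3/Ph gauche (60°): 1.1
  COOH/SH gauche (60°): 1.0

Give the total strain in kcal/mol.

This conformer (staggered): iPr–Cl gauche, iPr–CH3 gauche, SH–Cl gauche, SH–COOH gauche, Ph–COOH gauche, Ph–CH3 gauche; 0.8 + 1.1 + 0.8 + 1.0 + 1.1 + 1.1 = 5.9 kcal/mol.

5.9 kcal/mol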